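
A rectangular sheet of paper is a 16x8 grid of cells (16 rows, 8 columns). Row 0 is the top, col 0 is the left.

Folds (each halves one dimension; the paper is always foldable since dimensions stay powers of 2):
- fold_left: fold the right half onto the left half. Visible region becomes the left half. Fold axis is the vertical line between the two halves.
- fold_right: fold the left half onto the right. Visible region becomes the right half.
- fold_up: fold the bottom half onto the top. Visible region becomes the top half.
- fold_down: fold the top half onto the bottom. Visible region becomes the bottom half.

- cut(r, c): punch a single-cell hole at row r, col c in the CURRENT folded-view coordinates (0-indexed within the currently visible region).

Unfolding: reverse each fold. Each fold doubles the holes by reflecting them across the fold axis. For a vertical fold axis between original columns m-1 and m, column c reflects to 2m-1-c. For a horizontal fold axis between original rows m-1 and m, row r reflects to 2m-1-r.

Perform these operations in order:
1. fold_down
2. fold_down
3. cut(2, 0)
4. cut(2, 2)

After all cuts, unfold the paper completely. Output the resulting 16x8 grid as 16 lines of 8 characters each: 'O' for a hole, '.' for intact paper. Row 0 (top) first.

Answer: ........
O.O.....
........
........
........
........
O.O.....
........
........
O.O.....
........
........
........
........
O.O.....
........

Derivation:
Op 1 fold_down: fold axis h@8; visible region now rows[8,16) x cols[0,8) = 8x8
Op 2 fold_down: fold axis h@12; visible region now rows[12,16) x cols[0,8) = 4x8
Op 3 cut(2, 0): punch at orig (14,0); cuts so far [(14, 0)]; region rows[12,16) x cols[0,8) = 4x8
Op 4 cut(2, 2): punch at orig (14,2); cuts so far [(14, 0), (14, 2)]; region rows[12,16) x cols[0,8) = 4x8
Unfold 1 (reflect across h@12): 4 holes -> [(9, 0), (9, 2), (14, 0), (14, 2)]
Unfold 2 (reflect across h@8): 8 holes -> [(1, 0), (1, 2), (6, 0), (6, 2), (9, 0), (9, 2), (14, 0), (14, 2)]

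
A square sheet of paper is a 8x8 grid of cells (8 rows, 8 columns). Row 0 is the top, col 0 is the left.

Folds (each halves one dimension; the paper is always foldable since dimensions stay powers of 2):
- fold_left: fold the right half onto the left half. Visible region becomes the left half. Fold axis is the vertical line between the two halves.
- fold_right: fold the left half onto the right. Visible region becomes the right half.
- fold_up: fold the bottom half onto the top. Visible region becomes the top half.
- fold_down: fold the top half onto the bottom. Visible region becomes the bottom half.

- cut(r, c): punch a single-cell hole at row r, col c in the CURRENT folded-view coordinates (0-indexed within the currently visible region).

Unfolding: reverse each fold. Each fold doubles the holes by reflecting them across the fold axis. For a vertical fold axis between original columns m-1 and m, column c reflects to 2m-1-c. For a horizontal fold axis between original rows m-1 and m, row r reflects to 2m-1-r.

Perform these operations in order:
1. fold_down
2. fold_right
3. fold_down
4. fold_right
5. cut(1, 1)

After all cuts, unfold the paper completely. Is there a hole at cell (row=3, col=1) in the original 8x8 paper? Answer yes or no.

Answer: no

Derivation:
Op 1 fold_down: fold axis h@4; visible region now rows[4,8) x cols[0,8) = 4x8
Op 2 fold_right: fold axis v@4; visible region now rows[4,8) x cols[4,8) = 4x4
Op 3 fold_down: fold axis h@6; visible region now rows[6,8) x cols[4,8) = 2x4
Op 4 fold_right: fold axis v@6; visible region now rows[6,8) x cols[6,8) = 2x2
Op 5 cut(1, 1): punch at orig (7,7); cuts so far [(7, 7)]; region rows[6,8) x cols[6,8) = 2x2
Unfold 1 (reflect across v@6): 2 holes -> [(7, 4), (7, 7)]
Unfold 2 (reflect across h@6): 4 holes -> [(4, 4), (4, 7), (7, 4), (7, 7)]
Unfold 3 (reflect across v@4): 8 holes -> [(4, 0), (4, 3), (4, 4), (4, 7), (7, 0), (7, 3), (7, 4), (7, 7)]
Unfold 4 (reflect across h@4): 16 holes -> [(0, 0), (0, 3), (0, 4), (0, 7), (3, 0), (3, 3), (3, 4), (3, 7), (4, 0), (4, 3), (4, 4), (4, 7), (7, 0), (7, 3), (7, 4), (7, 7)]
Holes: [(0, 0), (0, 3), (0, 4), (0, 7), (3, 0), (3, 3), (3, 4), (3, 7), (4, 0), (4, 3), (4, 4), (4, 7), (7, 0), (7, 3), (7, 4), (7, 7)]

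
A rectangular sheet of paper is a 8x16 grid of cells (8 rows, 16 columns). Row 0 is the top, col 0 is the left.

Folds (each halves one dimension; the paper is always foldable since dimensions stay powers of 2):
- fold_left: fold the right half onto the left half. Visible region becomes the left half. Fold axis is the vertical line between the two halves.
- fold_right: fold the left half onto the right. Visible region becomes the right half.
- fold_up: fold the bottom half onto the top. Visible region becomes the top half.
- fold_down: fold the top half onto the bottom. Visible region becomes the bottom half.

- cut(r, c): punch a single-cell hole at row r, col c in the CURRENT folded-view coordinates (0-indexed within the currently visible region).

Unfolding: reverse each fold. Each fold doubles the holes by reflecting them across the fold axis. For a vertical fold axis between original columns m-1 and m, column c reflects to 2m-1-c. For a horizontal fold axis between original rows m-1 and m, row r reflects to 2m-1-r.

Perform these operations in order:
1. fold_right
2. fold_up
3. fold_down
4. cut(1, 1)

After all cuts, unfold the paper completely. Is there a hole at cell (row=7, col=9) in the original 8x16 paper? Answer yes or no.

Answer: yes

Derivation:
Op 1 fold_right: fold axis v@8; visible region now rows[0,8) x cols[8,16) = 8x8
Op 2 fold_up: fold axis h@4; visible region now rows[0,4) x cols[8,16) = 4x8
Op 3 fold_down: fold axis h@2; visible region now rows[2,4) x cols[8,16) = 2x8
Op 4 cut(1, 1): punch at orig (3,9); cuts so far [(3, 9)]; region rows[2,4) x cols[8,16) = 2x8
Unfold 1 (reflect across h@2): 2 holes -> [(0, 9), (3, 9)]
Unfold 2 (reflect across h@4): 4 holes -> [(0, 9), (3, 9), (4, 9), (7, 9)]
Unfold 3 (reflect across v@8): 8 holes -> [(0, 6), (0, 9), (3, 6), (3, 9), (4, 6), (4, 9), (7, 6), (7, 9)]
Holes: [(0, 6), (0, 9), (3, 6), (3, 9), (4, 6), (4, 9), (7, 6), (7, 9)]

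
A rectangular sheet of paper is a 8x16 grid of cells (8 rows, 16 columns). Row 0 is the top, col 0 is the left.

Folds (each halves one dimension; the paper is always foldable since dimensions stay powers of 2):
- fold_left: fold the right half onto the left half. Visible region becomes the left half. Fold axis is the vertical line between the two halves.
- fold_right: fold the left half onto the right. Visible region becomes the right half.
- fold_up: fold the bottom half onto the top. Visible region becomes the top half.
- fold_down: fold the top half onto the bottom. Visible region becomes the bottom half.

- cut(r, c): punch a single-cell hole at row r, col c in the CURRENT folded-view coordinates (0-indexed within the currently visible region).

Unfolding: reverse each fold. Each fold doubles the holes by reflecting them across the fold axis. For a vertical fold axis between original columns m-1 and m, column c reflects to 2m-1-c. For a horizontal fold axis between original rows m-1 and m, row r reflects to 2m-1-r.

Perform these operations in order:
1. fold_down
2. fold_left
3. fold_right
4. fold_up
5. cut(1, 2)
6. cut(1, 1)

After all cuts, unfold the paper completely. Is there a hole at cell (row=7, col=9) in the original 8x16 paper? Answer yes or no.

Answer: no

Derivation:
Op 1 fold_down: fold axis h@4; visible region now rows[4,8) x cols[0,16) = 4x16
Op 2 fold_left: fold axis v@8; visible region now rows[4,8) x cols[0,8) = 4x8
Op 3 fold_right: fold axis v@4; visible region now rows[4,8) x cols[4,8) = 4x4
Op 4 fold_up: fold axis h@6; visible region now rows[4,6) x cols[4,8) = 2x4
Op 5 cut(1, 2): punch at orig (5,6); cuts so far [(5, 6)]; region rows[4,6) x cols[4,8) = 2x4
Op 6 cut(1, 1): punch at orig (5,5); cuts so far [(5, 5), (5, 6)]; region rows[4,6) x cols[4,8) = 2x4
Unfold 1 (reflect across h@6): 4 holes -> [(5, 5), (5, 6), (6, 5), (6, 6)]
Unfold 2 (reflect across v@4): 8 holes -> [(5, 1), (5, 2), (5, 5), (5, 6), (6, 1), (6, 2), (6, 5), (6, 6)]
Unfold 3 (reflect across v@8): 16 holes -> [(5, 1), (5, 2), (5, 5), (5, 6), (5, 9), (5, 10), (5, 13), (5, 14), (6, 1), (6, 2), (6, 5), (6, 6), (6, 9), (6, 10), (6, 13), (6, 14)]
Unfold 4 (reflect across h@4): 32 holes -> [(1, 1), (1, 2), (1, 5), (1, 6), (1, 9), (1, 10), (1, 13), (1, 14), (2, 1), (2, 2), (2, 5), (2, 6), (2, 9), (2, 10), (2, 13), (2, 14), (5, 1), (5, 2), (5, 5), (5, 6), (5, 9), (5, 10), (5, 13), (5, 14), (6, 1), (6, 2), (6, 5), (6, 6), (6, 9), (6, 10), (6, 13), (6, 14)]
Holes: [(1, 1), (1, 2), (1, 5), (1, 6), (1, 9), (1, 10), (1, 13), (1, 14), (2, 1), (2, 2), (2, 5), (2, 6), (2, 9), (2, 10), (2, 13), (2, 14), (5, 1), (5, 2), (5, 5), (5, 6), (5, 9), (5, 10), (5, 13), (5, 14), (6, 1), (6, 2), (6, 5), (6, 6), (6, 9), (6, 10), (6, 13), (6, 14)]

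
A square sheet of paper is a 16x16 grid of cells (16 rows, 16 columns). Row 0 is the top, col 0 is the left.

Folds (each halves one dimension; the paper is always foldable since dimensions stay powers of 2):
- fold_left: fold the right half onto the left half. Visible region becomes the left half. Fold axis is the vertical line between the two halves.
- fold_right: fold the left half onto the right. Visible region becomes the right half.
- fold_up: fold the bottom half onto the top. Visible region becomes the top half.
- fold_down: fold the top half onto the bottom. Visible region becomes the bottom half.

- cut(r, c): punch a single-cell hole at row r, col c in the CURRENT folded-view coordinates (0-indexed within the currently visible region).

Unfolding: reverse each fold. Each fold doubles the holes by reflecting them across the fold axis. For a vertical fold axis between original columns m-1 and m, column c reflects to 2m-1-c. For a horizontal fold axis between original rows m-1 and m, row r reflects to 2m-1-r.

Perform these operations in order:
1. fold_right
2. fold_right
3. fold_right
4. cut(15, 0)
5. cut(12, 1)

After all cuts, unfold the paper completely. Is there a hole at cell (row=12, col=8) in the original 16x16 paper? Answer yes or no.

Op 1 fold_right: fold axis v@8; visible region now rows[0,16) x cols[8,16) = 16x8
Op 2 fold_right: fold axis v@12; visible region now rows[0,16) x cols[12,16) = 16x4
Op 3 fold_right: fold axis v@14; visible region now rows[0,16) x cols[14,16) = 16x2
Op 4 cut(15, 0): punch at orig (15,14); cuts so far [(15, 14)]; region rows[0,16) x cols[14,16) = 16x2
Op 5 cut(12, 1): punch at orig (12,15); cuts so far [(12, 15), (15, 14)]; region rows[0,16) x cols[14,16) = 16x2
Unfold 1 (reflect across v@14): 4 holes -> [(12, 12), (12, 15), (15, 13), (15, 14)]
Unfold 2 (reflect across v@12): 8 holes -> [(12, 8), (12, 11), (12, 12), (12, 15), (15, 9), (15, 10), (15, 13), (15, 14)]
Unfold 3 (reflect across v@8): 16 holes -> [(12, 0), (12, 3), (12, 4), (12, 7), (12, 8), (12, 11), (12, 12), (12, 15), (15, 1), (15, 2), (15, 5), (15, 6), (15, 9), (15, 10), (15, 13), (15, 14)]
Holes: [(12, 0), (12, 3), (12, 4), (12, 7), (12, 8), (12, 11), (12, 12), (12, 15), (15, 1), (15, 2), (15, 5), (15, 6), (15, 9), (15, 10), (15, 13), (15, 14)]

Answer: yes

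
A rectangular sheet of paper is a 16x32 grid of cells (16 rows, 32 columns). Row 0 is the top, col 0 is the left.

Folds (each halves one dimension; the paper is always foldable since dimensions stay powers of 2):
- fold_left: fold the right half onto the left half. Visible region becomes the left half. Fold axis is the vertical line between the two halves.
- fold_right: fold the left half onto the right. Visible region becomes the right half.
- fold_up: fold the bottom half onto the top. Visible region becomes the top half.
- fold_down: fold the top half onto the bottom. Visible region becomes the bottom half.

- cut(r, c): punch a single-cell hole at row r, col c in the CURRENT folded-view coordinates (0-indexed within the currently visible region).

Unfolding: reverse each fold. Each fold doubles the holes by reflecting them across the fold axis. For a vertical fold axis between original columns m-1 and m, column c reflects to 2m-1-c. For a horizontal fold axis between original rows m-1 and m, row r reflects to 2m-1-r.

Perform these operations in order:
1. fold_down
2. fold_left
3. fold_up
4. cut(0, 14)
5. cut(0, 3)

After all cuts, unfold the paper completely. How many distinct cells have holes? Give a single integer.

Op 1 fold_down: fold axis h@8; visible region now rows[8,16) x cols[0,32) = 8x32
Op 2 fold_left: fold axis v@16; visible region now rows[8,16) x cols[0,16) = 8x16
Op 3 fold_up: fold axis h@12; visible region now rows[8,12) x cols[0,16) = 4x16
Op 4 cut(0, 14): punch at orig (8,14); cuts so far [(8, 14)]; region rows[8,12) x cols[0,16) = 4x16
Op 5 cut(0, 3): punch at orig (8,3); cuts so far [(8, 3), (8, 14)]; region rows[8,12) x cols[0,16) = 4x16
Unfold 1 (reflect across h@12): 4 holes -> [(8, 3), (8, 14), (15, 3), (15, 14)]
Unfold 2 (reflect across v@16): 8 holes -> [(8, 3), (8, 14), (8, 17), (8, 28), (15, 3), (15, 14), (15, 17), (15, 28)]
Unfold 3 (reflect across h@8): 16 holes -> [(0, 3), (0, 14), (0, 17), (0, 28), (7, 3), (7, 14), (7, 17), (7, 28), (8, 3), (8, 14), (8, 17), (8, 28), (15, 3), (15, 14), (15, 17), (15, 28)]

Answer: 16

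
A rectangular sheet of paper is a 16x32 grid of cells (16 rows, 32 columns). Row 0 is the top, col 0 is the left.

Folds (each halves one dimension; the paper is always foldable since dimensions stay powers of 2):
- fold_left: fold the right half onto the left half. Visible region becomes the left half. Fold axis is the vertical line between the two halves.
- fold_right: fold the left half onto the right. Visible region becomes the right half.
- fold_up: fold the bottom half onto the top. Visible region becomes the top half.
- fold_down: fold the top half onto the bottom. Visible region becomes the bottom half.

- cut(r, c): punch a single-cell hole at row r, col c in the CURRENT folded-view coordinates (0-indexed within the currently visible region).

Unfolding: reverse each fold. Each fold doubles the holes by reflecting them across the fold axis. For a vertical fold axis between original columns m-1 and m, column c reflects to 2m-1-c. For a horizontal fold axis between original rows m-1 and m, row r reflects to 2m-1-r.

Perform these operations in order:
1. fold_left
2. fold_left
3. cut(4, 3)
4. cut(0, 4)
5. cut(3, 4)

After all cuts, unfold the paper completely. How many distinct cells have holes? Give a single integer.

Op 1 fold_left: fold axis v@16; visible region now rows[0,16) x cols[0,16) = 16x16
Op 2 fold_left: fold axis v@8; visible region now rows[0,16) x cols[0,8) = 16x8
Op 3 cut(4, 3): punch at orig (4,3); cuts so far [(4, 3)]; region rows[0,16) x cols[0,8) = 16x8
Op 4 cut(0, 4): punch at orig (0,4); cuts so far [(0, 4), (4, 3)]; region rows[0,16) x cols[0,8) = 16x8
Op 5 cut(3, 4): punch at orig (3,4); cuts so far [(0, 4), (3, 4), (4, 3)]; region rows[0,16) x cols[0,8) = 16x8
Unfold 1 (reflect across v@8): 6 holes -> [(0, 4), (0, 11), (3, 4), (3, 11), (4, 3), (4, 12)]
Unfold 2 (reflect across v@16): 12 holes -> [(0, 4), (0, 11), (0, 20), (0, 27), (3, 4), (3, 11), (3, 20), (3, 27), (4, 3), (4, 12), (4, 19), (4, 28)]

Answer: 12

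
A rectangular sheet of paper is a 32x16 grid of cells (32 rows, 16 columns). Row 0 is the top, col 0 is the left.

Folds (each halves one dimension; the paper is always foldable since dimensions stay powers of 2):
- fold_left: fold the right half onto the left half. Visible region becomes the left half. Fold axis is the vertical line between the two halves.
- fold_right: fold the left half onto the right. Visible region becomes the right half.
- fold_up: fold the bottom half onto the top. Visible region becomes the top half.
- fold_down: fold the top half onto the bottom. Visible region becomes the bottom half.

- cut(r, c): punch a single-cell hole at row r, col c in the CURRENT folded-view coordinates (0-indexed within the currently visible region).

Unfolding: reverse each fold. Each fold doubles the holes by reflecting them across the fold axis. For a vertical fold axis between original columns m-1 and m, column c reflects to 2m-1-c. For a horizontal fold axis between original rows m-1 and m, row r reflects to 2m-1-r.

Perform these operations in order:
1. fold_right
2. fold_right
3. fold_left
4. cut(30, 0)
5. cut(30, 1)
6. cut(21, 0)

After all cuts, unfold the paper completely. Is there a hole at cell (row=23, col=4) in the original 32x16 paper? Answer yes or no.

Answer: no

Derivation:
Op 1 fold_right: fold axis v@8; visible region now rows[0,32) x cols[8,16) = 32x8
Op 2 fold_right: fold axis v@12; visible region now rows[0,32) x cols[12,16) = 32x4
Op 3 fold_left: fold axis v@14; visible region now rows[0,32) x cols[12,14) = 32x2
Op 4 cut(30, 0): punch at orig (30,12); cuts so far [(30, 12)]; region rows[0,32) x cols[12,14) = 32x2
Op 5 cut(30, 1): punch at orig (30,13); cuts so far [(30, 12), (30, 13)]; region rows[0,32) x cols[12,14) = 32x2
Op 6 cut(21, 0): punch at orig (21,12); cuts so far [(21, 12), (30, 12), (30, 13)]; region rows[0,32) x cols[12,14) = 32x2
Unfold 1 (reflect across v@14): 6 holes -> [(21, 12), (21, 15), (30, 12), (30, 13), (30, 14), (30, 15)]
Unfold 2 (reflect across v@12): 12 holes -> [(21, 8), (21, 11), (21, 12), (21, 15), (30, 8), (30, 9), (30, 10), (30, 11), (30, 12), (30, 13), (30, 14), (30, 15)]
Unfold 3 (reflect across v@8): 24 holes -> [(21, 0), (21, 3), (21, 4), (21, 7), (21, 8), (21, 11), (21, 12), (21, 15), (30, 0), (30, 1), (30, 2), (30, 3), (30, 4), (30, 5), (30, 6), (30, 7), (30, 8), (30, 9), (30, 10), (30, 11), (30, 12), (30, 13), (30, 14), (30, 15)]
Holes: [(21, 0), (21, 3), (21, 4), (21, 7), (21, 8), (21, 11), (21, 12), (21, 15), (30, 0), (30, 1), (30, 2), (30, 3), (30, 4), (30, 5), (30, 6), (30, 7), (30, 8), (30, 9), (30, 10), (30, 11), (30, 12), (30, 13), (30, 14), (30, 15)]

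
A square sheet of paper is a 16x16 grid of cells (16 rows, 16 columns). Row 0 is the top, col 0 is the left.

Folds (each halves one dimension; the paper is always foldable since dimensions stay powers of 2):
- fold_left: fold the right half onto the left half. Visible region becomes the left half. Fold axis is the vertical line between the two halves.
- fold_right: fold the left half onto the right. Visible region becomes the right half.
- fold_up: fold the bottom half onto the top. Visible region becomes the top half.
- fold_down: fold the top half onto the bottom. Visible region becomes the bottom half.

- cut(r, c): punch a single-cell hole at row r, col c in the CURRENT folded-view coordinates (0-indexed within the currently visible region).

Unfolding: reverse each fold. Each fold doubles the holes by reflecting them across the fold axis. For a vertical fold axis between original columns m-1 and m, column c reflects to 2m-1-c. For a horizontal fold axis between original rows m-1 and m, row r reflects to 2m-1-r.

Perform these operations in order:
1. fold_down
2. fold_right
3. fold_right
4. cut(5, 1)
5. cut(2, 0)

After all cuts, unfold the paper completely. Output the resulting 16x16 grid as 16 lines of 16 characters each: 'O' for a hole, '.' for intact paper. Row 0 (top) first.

Answer: ................
................
..O..O....O..O..
................
................
...OO......OO...
................
................
................
................
...OO......OO...
................
................
..O..O....O..O..
................
................

Derivation:
Op 1 fold_down: fold axis h@8; visible region now rows[8,16) x cols[0,16) = 8x16
Op 2 fold_right: fold axis v@8; visible region now rows[8,16) x cols[8,16) = 8x8
Op 3 fold_right: fold axis v@12; visible region now rows[8,16) x cols[12,16) = 8x4
Op 4 cut(5, 1): punch at orig (13,13); cuts so far [(13, 13)]; region rows[8,16) x cols[12,16) = 8x4
Op 5 cut(2, 0): punch at orig (10,12); cuts so far [(10, 12), (13, 13)]; region rows[8,16) x cols[12,16) = 8x4
Unfold 1 (reflect across v@12): 4 holes -> [(10, 11), (10, 12), (13, 10), (13, 13)]
Unfold 2 (reflect across v@8): 8 holes -> [(10, 3), (10, 4), (10, 11), (10, 12), (13, 2), (13, 5), (13, 10), (13, 13)]
Unfold 3 (reflect across h@8): 16 holes -> [(2, 2), (2, 5), (2, 10), (2, 13), (5, 3), (5, 4), (5, 11), (5, 12), (10, 3), (10, 4), (10, 11), (10, 12), (13, 2), (13, 5), (13, 10), (13, 13)]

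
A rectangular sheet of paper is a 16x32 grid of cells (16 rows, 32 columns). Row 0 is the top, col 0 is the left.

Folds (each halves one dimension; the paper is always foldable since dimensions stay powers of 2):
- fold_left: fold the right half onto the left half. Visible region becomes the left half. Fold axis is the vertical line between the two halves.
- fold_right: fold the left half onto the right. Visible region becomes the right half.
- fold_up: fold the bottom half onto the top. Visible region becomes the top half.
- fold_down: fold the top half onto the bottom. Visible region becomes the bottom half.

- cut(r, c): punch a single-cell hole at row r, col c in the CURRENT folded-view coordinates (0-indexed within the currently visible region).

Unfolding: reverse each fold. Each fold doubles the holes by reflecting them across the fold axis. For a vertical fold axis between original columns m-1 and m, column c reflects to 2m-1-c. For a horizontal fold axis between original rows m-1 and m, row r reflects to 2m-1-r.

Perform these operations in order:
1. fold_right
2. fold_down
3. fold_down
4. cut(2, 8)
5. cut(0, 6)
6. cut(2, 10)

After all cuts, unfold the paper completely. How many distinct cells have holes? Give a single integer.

Answer: 24

Derivation:
Op 1 fold_right: fold axis v@16; visible region now rows[0,16) x cols[16,32) = 16x16
Op 2 fold_down: fold axis h@8; visible region now rows[8,16) x cols[16,32) = 8x16
Op 3 fold_down: fold axis h@12; visible region now rows[12,16) x cols[16,32) = 4x16
Op 4 cut(2, 8): punch at orig (14,24); cuts so far [(14, 24)]; region rows[12,16) x cols[16,32) = 4x16
Op 5 cut(0, 6): punch at orig (12,22); cuts so far [(12, 22), (14, 24)]; region rows[12,16) x cols[16,32) = 4x16
Op 6 cut(2, 10): punch at orig (14,26); cuts so far [(12, 22), (14, 24), (14, 26)]; region rows[12,16) x cols[16,32) = 4x16
Unfold 1 (reflect across h@12): 6 holes -> [(9, 24), (9, 26), (11, 22), (12, 22), (14, 24), (14, 26)]
Unfold 2 (reflect across h@8): 12 holes -> [(1, 24), (1, 26), (3, 22), (4, 22), (6, 24), (6, 26), (9, 24), (9, 26), (11, 22), (12, 22), (14, 24), (14, 26)]
Unfold 3 (reflect across v@16): 24 holes -> [(1, 5), (1, 7), (1, 24), (1, 26), (3, 9), (3, 22), (4, 9), (4, 22), (6, 5), (6, 7), (6, 24), (6, 26), (9, 5), (9, 7), (9, 24), (9, 26), (11, 9), (11, 22), (12, 9), (12, 22), (14, 5), (14, 7), (14, 24), (14, 26)]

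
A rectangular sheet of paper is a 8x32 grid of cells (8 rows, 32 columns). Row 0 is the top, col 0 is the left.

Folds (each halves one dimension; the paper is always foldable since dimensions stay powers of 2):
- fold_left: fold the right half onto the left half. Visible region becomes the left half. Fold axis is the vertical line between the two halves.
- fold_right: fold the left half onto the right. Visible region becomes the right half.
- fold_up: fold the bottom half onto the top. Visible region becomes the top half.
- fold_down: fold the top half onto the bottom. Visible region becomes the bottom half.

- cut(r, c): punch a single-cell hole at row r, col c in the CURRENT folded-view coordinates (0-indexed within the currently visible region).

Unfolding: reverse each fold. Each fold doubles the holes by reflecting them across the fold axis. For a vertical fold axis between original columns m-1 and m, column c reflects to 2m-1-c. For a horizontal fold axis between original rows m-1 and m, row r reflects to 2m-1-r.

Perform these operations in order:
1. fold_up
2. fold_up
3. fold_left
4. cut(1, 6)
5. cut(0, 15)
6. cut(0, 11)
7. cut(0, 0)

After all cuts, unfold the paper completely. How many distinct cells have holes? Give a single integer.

Answer: 32

Derivation:
Op 1 fold_up: fold axis h@4; visible region now rows[0,4) x cols[0,32) = 4x32
Op 2 fold_up: fold axis h@2; visible region now rows[0,2) x cols[0,32) = 2x32
Op 3 fold_left: fold axis v@16; visible region now rows[0,2) x cols[0,16) = 2x16
Op 4 cut(1, 6): punch at orig (1,6); cuts so far [(1, 6)]; region rows[0,2) x cols[0,16) = 2x16
Op 5 cut(0, 15): punch at orig (0,15); cuts so far [(0, 15), (1, 6)]; region rows[0,2) x cols[0,16) = 2x16
Op 6 cut(0, 11): punch at orig (0,11); cuts so far [(0, 11), (0, 15), (1, 6)]; region rows[0,2) x cols[0,16) = 2x16
Op 7 cut(0, 0): punch at orig (0,0); cuts so far [(0, 0), (0, 11), (0, 15), (1, 6)]; region rows[0,2) x cols[0,16) = 2x16
Unfold 1 (reflect across v@16): 8 holes -> [(0, 0), (0, 11), (0, 15), (0, 16), (0, 20), (0, 31), (1, 6), (1, 25)]
Unfold 2 (reflect across h@2): 16 holes -> [(0, 0), (0, 11), (0, 15), (0, 16), (0, 20), (0, 31), (1, 6), (1, 25), (2, 6), (2, 25), (3, 0), (3, 11), (3, 15), (3, 16), (3, 20), (3, 31)]
Unfold 3 (reflect across h@4): 32 holes -> [(0, 0), (0, 11), (0, 15), (0, 16), (0, 20), (0, 31), (1, 6), (1, 25), (2, 6), (2, 25), (3, 0), (3, 11), (3, 15), (3, 16), (3, 20), (3, 31), (4, 0), (4, 11), (4, 15), (4, 16), (4, 20), (4, 31), (5, 6), (5, 25), (6, 6), (6, 25), (7, 0), (7, 11), (7, 15), (7, 16), (7, 20), (7, 31)]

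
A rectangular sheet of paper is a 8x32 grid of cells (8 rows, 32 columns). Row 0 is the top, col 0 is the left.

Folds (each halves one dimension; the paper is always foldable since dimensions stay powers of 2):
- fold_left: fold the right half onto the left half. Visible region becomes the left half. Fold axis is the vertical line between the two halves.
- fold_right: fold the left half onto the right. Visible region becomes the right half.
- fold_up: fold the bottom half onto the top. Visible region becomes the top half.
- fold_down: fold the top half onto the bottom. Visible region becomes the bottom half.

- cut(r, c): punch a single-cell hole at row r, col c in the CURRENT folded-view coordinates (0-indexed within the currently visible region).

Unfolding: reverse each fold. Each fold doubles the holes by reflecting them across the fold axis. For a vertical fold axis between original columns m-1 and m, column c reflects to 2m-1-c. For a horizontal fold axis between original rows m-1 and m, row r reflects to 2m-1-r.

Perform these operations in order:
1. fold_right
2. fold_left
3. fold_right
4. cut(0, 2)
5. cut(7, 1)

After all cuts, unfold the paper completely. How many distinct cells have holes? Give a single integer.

Answer: 16

Derivation:
Op 1 fold_right: fold axis v@16; visible region now rows[0,8) x cols[16,32) = 8x16
Op 2 fold_left: fold axis v@24; visible region now rows[0,8) x cols[16,24) = 8x8
Op 3 fold_right: fold axis v@20; visible region now rows[0,8) x cols[20,24) = 8x4
Op 4 cut(0, 2): punch at orig (0,22); cuts so far [(0, 22)]; region rows[0,8) x cols[20,24) = 8x4
Op 5 cut(7, 1): punch at orig (7,21); cuts so far [(0, 22), (7, 21)]; region rows[0,8) x cols[20,24) = 8x4
Unfold 1 (reflect across v@20): 4 holes -> [(0, 17), (0, 22), (7, 18), (7, 21)]
Unfold 2 (reflect across v@24): 8 holes -> [(0, 17), (0, 22), (0, 25), (0, 30), (7, 18), (7, 21), (7, 26), (7, 29)]
Unfold 3 (reflect across v@16): 16 holes -> [(0, 1), (0, 6), (0, 9), (0, 14), (0, 17), (0, 22), (0, 25), (0, 30), (7, 2), (7, 5), (7, 10), (7, 13), (7, 18), (7, 21), (7, 26), (7, 29)]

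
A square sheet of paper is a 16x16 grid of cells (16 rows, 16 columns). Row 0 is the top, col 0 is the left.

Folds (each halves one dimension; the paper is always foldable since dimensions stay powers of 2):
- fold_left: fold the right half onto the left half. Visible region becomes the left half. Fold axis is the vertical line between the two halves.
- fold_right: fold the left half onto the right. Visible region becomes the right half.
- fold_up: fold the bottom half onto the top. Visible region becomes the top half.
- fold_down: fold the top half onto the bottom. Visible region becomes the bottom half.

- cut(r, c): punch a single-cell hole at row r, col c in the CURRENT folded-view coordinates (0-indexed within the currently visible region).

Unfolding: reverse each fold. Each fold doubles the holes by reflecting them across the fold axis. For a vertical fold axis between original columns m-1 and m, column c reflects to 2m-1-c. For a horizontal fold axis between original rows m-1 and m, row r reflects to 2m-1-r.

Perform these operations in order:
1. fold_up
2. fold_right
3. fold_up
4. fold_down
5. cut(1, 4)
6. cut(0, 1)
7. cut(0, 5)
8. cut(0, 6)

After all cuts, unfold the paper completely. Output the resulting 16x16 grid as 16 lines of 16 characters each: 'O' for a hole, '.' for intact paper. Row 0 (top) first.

Answer: ...O........O...
.OO...O..O...OO.
.OO...O..O...OO.
...O........O...
...O........O...
.OO...O..O...OO.
.OO...O..O...OO.
...O........O...
...O........O...
.OO...O..O...OO.
.OO...O..O...OO.
...O........O...
...O........O...
.OO...O..O...OO.
.OO...O..O...OO.
...O........O...

Derivation:
Op 1 fold_up: fold axis h@8; visible region now rows[0,8) x cols[0,16) = 8x16
Op 2 fold_right: fold axis v@8; visible region now rows[0,8) x cols[8,16) = 8x8
Op 3 fold_up: fold axis h@4; visible region now rows[0,4) x cols[8,16) = 4x8
Op 4 fold_down: fold axis h@2; visible region now rows[2,4) x cols[8,16) = 2x8
Op 5 cut(1, 4): punch at orig (3,12); cuts so far [(3, 12)]; region rows[2,4) x cols[8,16) = 2x8
Op 6 cut(0, 1): punch at orig (2,9); cuts so far [(2, 9), (3, 12)]; region rows[2,4) x cols[8,16) = 2x8
Op 7 cut(0, 5): punch at orig (2,13); cuts so far [(2, 9), (2, 13), (3, 12)]; region rows[2,4) x cols[8,16) = 2x8
Op 8 cut(0, 6): punch at orig (2,14); cuts so far [(2, 9), (2, 13), (2, 14), (3, 12)]; region rows[2,4) x cols[8,16) = 2x8
Unfold 1 (reflect across h@2): 8 holes -> [(0, 12), (1, 9), (1, 13), (1, 14), (2, 9), (2, 13), (2, 14), (3, 12)]
Unfold 2 (reflect across h@4): 16 holes -> [(0, 12), (1, 9), (1, 13), (1, 14), (2, 9), (2, 13), (2, 14), (3, 12), (4, 12), (5, 9), (5, 13), (5, 14), (6, 9), (6, 13), (6, 14), (7, 12)]
Unfold 3 (reflect across v@8): 32 holes -> [(0, 3), (0, 12), (1, 1), (1, 2), (1, 6), (1, 9), (1, 13), (1, 14), (2, 1), (2, 2), (2, 6), (2, 9), (2, 13), (2, 14), (3, 3), (3, 12), (4, 3), (4, 12), (5, 1), (5, 2), (5, 6), (5, 9), (5, 13), (5, 14), (6, 1), (6, 2), (6, 6), (6, 9), (6, 13), (6, 14), (7, 3), (7, 12)]
Unfold 4 (reflect across h@8): 64 holes -> [(0, 3), (0, 12), (1, 1), (1, 2), (1, 6), (1, 9), (1, 13), (1, 14), (2, 1), (2, 2), (2, 6), (2, 9), (2, 13), (2, 14), (3, 3), (3, 12), (4, 3), (4, 12), (5, 1), (5, 2), (5, 6), (5, 9), (5, 13), (5, 14), (6, 1), (6, 2), (6, 6), (6, 9), (6, 13), (6, 14), (7, 3), (7, 12), (8, 3), (8, 12), (9, 1), (9, 2), (9, 6), (9, 9), (9, 13), (9, 14), (10, 1), (10, 2), (10, 6), (10, 9), (10, 13), (10, 14), (11, 3), (11, 12), (12, 3), (12, 12), (13, 1), (13, 2), (13, 6), (13, 9), (13, 13), (13, 14), (14, 1), (14, 2), (14, 6), (14, 9), (14, 13), (14, 14), (15, 3), (15, 12)]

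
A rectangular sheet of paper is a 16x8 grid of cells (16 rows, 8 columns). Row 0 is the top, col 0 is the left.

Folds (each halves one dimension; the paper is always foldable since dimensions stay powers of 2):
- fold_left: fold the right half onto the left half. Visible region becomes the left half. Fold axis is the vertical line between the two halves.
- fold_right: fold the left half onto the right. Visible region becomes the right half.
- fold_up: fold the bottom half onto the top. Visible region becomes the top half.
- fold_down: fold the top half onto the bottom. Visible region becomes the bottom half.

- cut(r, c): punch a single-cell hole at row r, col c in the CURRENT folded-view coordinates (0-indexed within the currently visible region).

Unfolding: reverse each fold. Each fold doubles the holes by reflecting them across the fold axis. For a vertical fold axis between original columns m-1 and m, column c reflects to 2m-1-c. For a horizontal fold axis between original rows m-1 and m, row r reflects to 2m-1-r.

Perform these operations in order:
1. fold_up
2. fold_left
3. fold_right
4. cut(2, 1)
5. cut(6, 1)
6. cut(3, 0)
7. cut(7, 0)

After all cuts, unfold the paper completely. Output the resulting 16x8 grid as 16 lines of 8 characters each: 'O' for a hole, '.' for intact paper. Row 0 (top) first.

Op 1 fold_up: fold axis h@8; visible region now rows[0,8) x cols[0,8) = 8x8
Op 2 fold_left: fold axis v@4; visible region now rows[0,8) x cols[0,4) = 8x4
Op 3 fold_right: fold axis v@2; visible region now rows[0,8) x cols[2,4) = 8x2
Op 4 cut(2, 1): punch at orig (2,3); cuts so far [(2, 3)]; region rows[0,8) x cols[2,4) = 8x2
Op 5 cut(6, 1): punch at orig (6,3); cuts so far [(2, 3), (6, 3)]; region rows[0,8) x cols[2,4) = 8x2
Op 6 cut(3, 0): punch at orig (3,2); cuts so far [(2, 3), (3, 2), (6, 3)]; region rows[0,8) x cols[2,4) = 8x2
Op 7 cut(7, 0): punch at orig (7,2); cuts so far [(2, 3), (3, 2), (6, 3), (7, 2)]; region rows[0,8) x cols[2,4) = 8x2
Unfold 1 (reflect across v@2): 8 holes -> [(2, 0), (2, 3), (3, 1), (3, 2), (6, 0), (6, 3), (7, 1), (7, 2)]
Unfold 2 (reflect across v@4): 16 holes -> [(2, 0), (2, 3), (2, 4), (2, 7), (3, 1), (3, 2), (3, 5), (3, 6), (6, 0), (6, 3), (6, 4), (6, 7), (7, 1), (7, 2), (7, 5), (7, 6)]
Unfold 3 (reflect across h@8): 32 holes -> [(2, 0), (2, 3), (2, 4), (2, 7), (3, 1), (3, 2), (3, 5), (3, 6), (6, 0), (6, 3), (6, 4), (6, 7), (7, 1), (7, 2), (7, 5), (7, 6), (8, 1), (8, 2), (8, 5), (8, 6), (9, 0), (9, 3), (9, 4), (9, 7), (12, 1), (12, 2), (12, 5), (12, 6), (13, 0), (13, 3), (13, 4), (13, 7)]

Answer: ........
........
O..OO..O
.OO..OO.
........
........
O..OO..O
.OO..OO.
.OO..OO.
O..OO..O
........
........
.OO..OO.
O..OO..O
........
........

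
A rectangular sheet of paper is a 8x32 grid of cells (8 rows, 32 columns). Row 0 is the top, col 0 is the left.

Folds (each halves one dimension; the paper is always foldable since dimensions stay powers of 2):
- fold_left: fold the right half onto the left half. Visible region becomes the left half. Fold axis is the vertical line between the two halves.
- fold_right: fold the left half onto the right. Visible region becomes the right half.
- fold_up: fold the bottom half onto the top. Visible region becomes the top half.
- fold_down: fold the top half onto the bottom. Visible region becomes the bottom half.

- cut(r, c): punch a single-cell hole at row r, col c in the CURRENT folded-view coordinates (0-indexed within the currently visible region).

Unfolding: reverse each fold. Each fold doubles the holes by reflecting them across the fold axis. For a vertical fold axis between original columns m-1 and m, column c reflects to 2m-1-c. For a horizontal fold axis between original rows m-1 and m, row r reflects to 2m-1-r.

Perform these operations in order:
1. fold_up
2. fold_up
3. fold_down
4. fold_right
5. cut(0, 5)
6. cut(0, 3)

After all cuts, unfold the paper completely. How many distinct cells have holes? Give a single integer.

Answer: 32

Derivation:
Op 1 fold_up: fold axis h@4; visible region now rows[0,4) x cols[0,32) = 4x32
Op 2 fold_up: fold axis h@2; visible region now rows[0,2) x cols[0,32) = 2x32
Op 3 fold_down: fold axis h@1; visible region now rows[1,2) x cols[0,32) = 1x32
Op 4 fold_right: fold axis v@16; visible region now rows[1,2) x cols[16,32) = 1x16
Op 5 cut(0, 5): punch at orig (1,21); cuts so far [(1, 21)]; region rows[1,2) x cols[16,32) = 1x16
Op 6 cut(0, 3): punch at orig (1,19); cuts so far [(1, 19), (1, 21)]; region rows[1,2) x cols[16,32) = 1x16
Unfold 1 (reflect across v@16): 4 holes -> [(1, 10), (1, 12), (1, 19), (1, 21)]
Unfold 2 (reflect across h@1): 8 holes -> [(0, 10), (0, 12), (0, 19), (0, 21), (1, 10), (1, 12), (1, 19), (1, 21)]
Unfold 3 (reflect across h@2): 16 holes -> [(0, 10), (0, 12), (0, 19), (0, 21), (1, 10), (1, 12), (1, 19), (1, 21), (2, 10), (2, 12), (2, 19), (2, 21), (3, 10), (3, 12), (3, 19), (3, 21)]
Unfold 4 (reflect across h@4): 32 holes -> [(0, 10), (0, 12), (0, 19), (0, 21), (1, 10), (1, 12), (1, 19), (1, 21), (2, 10), (2, 12), (2, 19), (2, 21), (3, 10), (3, 12), (3, 19), (3, 21), (4, 10), (4, 12), (4, 19), (4, 21), (5, 10), (5, 12), (5, 19), (5, 21), (6, 10), (6, 12), (6, 19), (6, 21), (7, 10), (7, 12), (7, 19), (7, 21)]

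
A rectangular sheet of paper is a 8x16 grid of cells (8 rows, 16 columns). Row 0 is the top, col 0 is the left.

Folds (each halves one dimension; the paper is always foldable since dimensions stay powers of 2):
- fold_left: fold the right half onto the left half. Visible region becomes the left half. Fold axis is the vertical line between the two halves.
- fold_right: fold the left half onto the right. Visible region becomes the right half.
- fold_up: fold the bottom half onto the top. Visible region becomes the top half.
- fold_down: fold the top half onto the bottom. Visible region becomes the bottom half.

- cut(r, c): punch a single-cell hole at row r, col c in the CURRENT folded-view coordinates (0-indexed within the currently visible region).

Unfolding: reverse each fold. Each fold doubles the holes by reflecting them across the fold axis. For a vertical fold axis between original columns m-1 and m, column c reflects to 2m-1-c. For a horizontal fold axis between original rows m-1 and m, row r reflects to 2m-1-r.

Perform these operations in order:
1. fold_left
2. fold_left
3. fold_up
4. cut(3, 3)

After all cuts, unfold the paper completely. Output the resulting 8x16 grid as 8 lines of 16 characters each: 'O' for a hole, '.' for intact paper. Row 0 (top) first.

Answer: ................
................
................
...OO......OO...
...OO......OO...
................
................
................

Derivation:
Op 1 fold_left: fold axis v@8; visible region now rows[0,8) x cols[0,8) = 8x8
Op 2 fold_left: fold axis v@4; visible region now rows[0,8) x cols[0,4) = 8x4
Op 3 fold_up: fold axis h@4; visible region now rows[0,4) x cols[0,4) = 4x4
Op 4 cut(3, 3): punch at orig (3,3); cuts so far [(3, 3)]; region rows[0,4) x cols[0,4) = 4x4
Unfold 1 (reflect across h@4): 2 holes -> [(3, 3), (4, 3)]
Unfold 2 (reflect across v@4): 4 holes -> [(3, 3), (3, 4), (4, 3), (4, 4)]
Unfold 3 (reflect across v@8): 8 holes -> [(3, 3), (3, 4), (3, 11), (3, 12), (4, 3), (4, 4), (4, 11), (4, 12)]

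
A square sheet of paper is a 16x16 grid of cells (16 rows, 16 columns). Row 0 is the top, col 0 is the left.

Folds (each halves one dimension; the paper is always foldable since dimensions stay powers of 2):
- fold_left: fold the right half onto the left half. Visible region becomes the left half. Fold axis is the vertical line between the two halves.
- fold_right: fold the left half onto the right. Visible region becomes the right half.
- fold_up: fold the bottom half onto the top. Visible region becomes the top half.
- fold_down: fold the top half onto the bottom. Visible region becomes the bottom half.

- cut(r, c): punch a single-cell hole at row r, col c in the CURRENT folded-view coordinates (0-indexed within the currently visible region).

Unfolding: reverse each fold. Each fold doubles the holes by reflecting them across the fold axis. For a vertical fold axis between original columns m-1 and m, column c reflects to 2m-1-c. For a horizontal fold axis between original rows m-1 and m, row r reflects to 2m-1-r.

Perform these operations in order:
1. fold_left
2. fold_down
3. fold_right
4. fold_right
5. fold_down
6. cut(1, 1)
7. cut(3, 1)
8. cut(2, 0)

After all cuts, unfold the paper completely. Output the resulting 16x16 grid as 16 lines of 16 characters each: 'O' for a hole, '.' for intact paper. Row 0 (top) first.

Answer: O..OO..OO..OO..O
.OO..OO..OO..OO.
O..OO..OO..OO..O
................
................
O..OO..OO..OO..O
.OO..OO..OO..OO.
O..OO..OO..OO..O
O..OO..OO..OO..O
.OO..OO..OO..OO.
O..OO..OO..OO..O
................
................
O..OO..OO..OO..O
.OO..OO..OO..OO.
O..OO..OO..OO..O

Derivation:
Op 1 fold_left: fold axis v@8; visible region now rows[0,16) x cols[0,8) = 16x8
Op 2 fold_down: fold axis h@8; visible region now rows[8,16) x cols[0,8) = 8x8
Op 3 fold_right: fold axis v@4; visible region now rows[8,16) x cols[4,8) = 8x4
Op 4 fold_right: fold axis v@6; visible region now rows[8,16) x cols[6,8) = 8x2
Op 5 fold_down: fold axis h@12; visible region now rows[12,16) x cols[6,8) = 4x2
Op 6 cut(1, 1): punch at orig (13,7); cuts so far [(13, 7)]; region rows[12,16) x cols[6,8) = 4x2
Op 7 cut(3, 1): punch at orig (15,7); cuts so far [(13, 7), (15, 7)]; region rows[12,16) x cols[6,8) = 4x2
Op 8 cut(2, 0): punch at orig (14,6); cuts so far [(13, 7), (14, 6), (15, 7)]; region rows[12,16) x cols[6,8) = 4x2
Unfold 1 (reflect across h@12): 6 holes -> [(8, 7), (9, 6), (10, 7), (13, 7), (14, 6), (15, 7)]
Unfold 2 (reflect across v@6): 12 holes -> [(8, 4), (8, 7), (9, 5), (9, 6), (10, 4), (10, 7), (13, 4), (13, 7), (14, 5), (14, 6), (15, 4), (15, 7)]
Unfold 3 (reflect across v@4): 24 holes -> [(8, 0), (8, 3), (8, 4), (8, 7), (9, 1), (9, 2), (9, 5), (9, 6), (10, 0), (10, 3), (10, 4), (10, 7), (13, 0), (13, 3), (13, 4), (13, 7), (14, 1), (14, 2), (14, 5), (14, 6), (15, 0), (15, 3), (15, 4), (15, 7)]
Unfold 4 (reflect across h@8): 48 holes -> [(0, 0), (0, 3), (0, 4), (0, 7), (1, 1), (1, 2), (1, 5), (1, 6), (2, 0), (2, 3), (2, 4), (2, 7), (5, 0), (5, 3), (5, 4), (5, 7), (6, 1), (6, 2), (6, 5), (6, 6), (7, 0), (7, 3), (7, 4), (7, 7), (8, 0), (8, 3), (8, 4), (8, 7), (9, 1), (9, 2), (9, 5), (9, 6), (10, 0), (10, 3), (10, 4), (10, 7), (13, 0), (13, 3), (13, 4), (13, 7), (14, 1), (14, 2), (14, 5), (14, 6), (15, 0), (15, 3), (15, 4), (15, 7)]
Unfold 5 (reflect across v@8): 96 holes -> [(0, 0), (0, 3), (0, 4), (0, 7), (0, 8), (0, 11), (0, 12), (0, 15), (1, 1), (1, 2), (1, 5), (1, 6), (1, 9), (1, 10), (1, 13), (1, 14), (2, 0), (2, 3), (2, 4), (2, 7), (2, 8), (2, 11), (2, 12), (2, 15), (5, 0), (5, 3), (5, 4), (5, 7), (5, 8), (5, 11), (5, 12), (5, 15), (6, 1), (6, 2), (6, 5), (6, 6), (6, 9), (6, 10), (6, 13), (6, 14), (7, 0), (7, 3), (7, 4), (7, 7), (7, 8), (7, 11), (7, 12), (7, 15), (8, 0), (8, 3), (8, 4), (8, 7), (8, 8), (8, 11), (8, 12), (8, 15), (9, 1), (9, 2), (9, 5), (9, 6), (9, 9), (9, 10), (9, 13), (9, 14), (10, 0), (10, 3), (10, 4), (10, 7), (10, 8), (10, 11), (10, 12), (10, 15), (13, 0), (13, 3), (13, 4), (13, 7), (13, 8), (13, 11), (13, 12), (13, 15), (14, 1), (14, 2), (14, 5), (14, 6), (14, 9), (14, 10), (14, 13), (14, 14), (15, 0), (15, 3), (15, 4), (15, 7), (15, 8), (15, 11), (15, 12), (15, 15)]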